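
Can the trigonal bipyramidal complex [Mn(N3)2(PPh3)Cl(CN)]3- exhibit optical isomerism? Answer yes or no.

yes

A trigonal bipyramid has two axial and three equatorial sites, which are chemically inequivalent.
Systematic enumeration (placing each ligand type in turn and discarding arrangements equivalent by rotation or reflection) gives 7 geometric isomers.
Of these, 3 lack any improper symmetry element and so occur as enantiomeric pairs, giving 7 + 3 = 10 stereoisomers in total.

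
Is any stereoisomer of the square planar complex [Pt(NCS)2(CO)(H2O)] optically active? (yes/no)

no

A square has two trans pairs of vertices; adjacent vertices are cis.
The distinct arrangements are (2 in all): NCS cis; NCS trans.
Each arrangement has an internal mirror plane or centre of symmetry, so none is chiral.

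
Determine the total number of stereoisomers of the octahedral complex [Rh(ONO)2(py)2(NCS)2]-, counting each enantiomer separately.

6

The six octahedral sites form three mutually perpendicular trans pairs.
The distinct arrangements are (5 in all): ONO trans, py trans, NCS trans; ONO cis, py cis, NCS trans; ONO cis, py trans, NCS cis; ONO cis, py cis, NCS cis (chiral); ONO trans, py cis, NCS cis.
One of these lacks any improper symmetry element and so occurs as an enantiomeric pair, giving 5 + 1 = 6 stereoisomers in total.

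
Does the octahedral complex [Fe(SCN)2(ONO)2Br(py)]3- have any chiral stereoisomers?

yes

The distinct arrangements are (6 in all): SCN cis, ONO cis (3 arrangements, 2 chiral); SCN trans, ONO cis; SCN cis, ONO trans; SCN trans, ONO trans.
Of these, 2 lack any improper symmetry element and so occur as enantiomeric pairs, giving 6 + 2 = 8 stereoisomers in total.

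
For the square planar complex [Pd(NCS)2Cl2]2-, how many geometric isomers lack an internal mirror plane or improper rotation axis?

In a square planar complex each vertex has one trans partner and two cis neighbours.
There are 2 geometric isomers: NCS cis; NCS trans.
Each arrangement has an internal mirror plane or centre of symmetry, so none is chiral.

0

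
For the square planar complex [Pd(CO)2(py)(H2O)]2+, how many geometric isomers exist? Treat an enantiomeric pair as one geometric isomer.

A square has two trans pairs of vertices; adjacent vertices are cis.
The distinct arrangements are (2 in all): CO cis; CO trans.

2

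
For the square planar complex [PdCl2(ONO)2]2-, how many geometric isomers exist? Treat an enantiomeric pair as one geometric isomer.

A square has two trans pairs of vertices; adjacent vertices are cis.
The distinct arrangements are (2 in all): Cl cis; Cl trans.

2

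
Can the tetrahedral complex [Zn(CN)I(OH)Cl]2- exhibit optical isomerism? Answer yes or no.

yes

All four vertices of a tetrahedron are equivalent and mutually adjacent, so cis/trans isomerism cannot arise.
Only one geometric arrangement is possible; it has no improper symmetry element, so it exists as a pair of enantiomers (2 stereoisomers).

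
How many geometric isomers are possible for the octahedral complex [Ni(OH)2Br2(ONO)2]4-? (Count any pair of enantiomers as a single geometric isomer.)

The six octahedral sites form three mutually perpendicular trans pairs.
The distinct arrangements are (5 in all): OH trans, Br trans, ONO trans; OH cis, Br trans, ONO cis; OH cis, Br cis, ONO trans; OH cis, Br cis, ONO cis (chiral); OH trans, Br cis, ONO cis.

5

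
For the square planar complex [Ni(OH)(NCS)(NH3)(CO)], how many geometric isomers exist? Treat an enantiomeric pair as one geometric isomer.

In a square planar complex each vertex has one trans partner and two cis neighbours.
There are 3 geometric isomers: (CO/NH3 trans, NCS/OH trans); (CO/OH trans, NCS/NH3 trans); (CO/NCS trans, NH3/OH trans).

3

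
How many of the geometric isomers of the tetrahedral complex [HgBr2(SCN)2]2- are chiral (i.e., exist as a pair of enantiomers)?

0

All four vertices of a tetrahedron are equivalent and mutually adjacent, so cis/trans isomerism cannot arise.
Only one geometric arrangement is possible.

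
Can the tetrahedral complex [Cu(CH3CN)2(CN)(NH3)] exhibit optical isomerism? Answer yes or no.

All four vertices of a tetrahedron are equivalent and mutually adjacent, so cis/trans isomerism cannot arise.
Only one geometric arrangement is possible.

no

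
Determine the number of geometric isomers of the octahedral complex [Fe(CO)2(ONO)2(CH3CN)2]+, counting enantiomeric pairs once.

5

The six octahedral sites form three mutually perpendicular trans pairs.
Systematic placement gives 5 geometric isomers: CO trans, ONO trans, CH3CN trans; CO cis, ONO cis, CH3CN trans; CO cis, ONO trans, CH3CN cis; CO cis, ONO cis, CH3CN cis (chiral); CO trans, ONO cis, CH3CN cis.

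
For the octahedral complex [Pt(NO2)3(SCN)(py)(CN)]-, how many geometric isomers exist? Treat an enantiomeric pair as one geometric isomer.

Working through the distinct placements yields 4 geometric isomers: NO2 mer (3 arrangements); NO2 fac (chiral).

4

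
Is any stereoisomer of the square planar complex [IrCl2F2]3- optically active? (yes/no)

The distinct arrangements are (2 in all): Cl cis; Cl trans.
Each arrangement has an internal mirror plane or centre of symmetry, so none is chiral.

no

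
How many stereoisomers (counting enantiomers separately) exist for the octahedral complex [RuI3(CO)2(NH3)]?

An octahedron has six vertices in three trans pairs; every non-trans pair is cis.
Systematic placement gives 3 geometric isomers: I mer, CO trans; I fac, CO cis; I mer, CO cis.
Each arrangement has an internal mirror plane or centre of symmetry, so none is chiral.

3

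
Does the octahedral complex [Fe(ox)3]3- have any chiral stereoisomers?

yes

An octahedron has six vertices in three trans pairs; every non-trans pair is cis.
Each ox is bidentate and must span two cis positions.
Only one geometric arrangement is possible; it has no improper symmetry element, so it exists as a pair of enantiomers (2 stereoisomers).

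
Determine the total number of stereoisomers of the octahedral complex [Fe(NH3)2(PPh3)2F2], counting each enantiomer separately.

In an octahedral complex each vertex has one trans partner and four cis neighbours.
Working through the distinct placements yields 5 geometric isomers: NH3 trans, PPh3 trans, F trans; NH3 cis, PPh3 cis, F trans; NH3 cis, PPh3 trans, F cis; NH3 cis, PPh3 cis, F cis (chiral); NH3 trans, PPh3 cis, F cis.
One of these lacks any improper symmetry element and so occurs as an enantiomeric pair, giving 5 + 1 = 6 stereoisomers in total.

6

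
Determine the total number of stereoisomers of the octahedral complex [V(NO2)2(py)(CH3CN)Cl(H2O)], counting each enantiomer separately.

An octahedron has six vertices in three trans pairs; every non-trans pair is cis.
Systematic enumeration (placing each ligand type in turn and discarding arrangements equivalent by rotation or reflection) gives 9 geometric isomers.
Of these, 6 lack any improper symmetry element and so occur as enantiomeric pairs, giving 9 + 6 = 15 stereoisomers in total.

15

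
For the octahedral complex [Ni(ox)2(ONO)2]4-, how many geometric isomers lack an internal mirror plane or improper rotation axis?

1

The six octahedral sites form three mutually perpendicular trans pairs.
Each ox is bidentate and must span two cis positions.
The distinct arrangements are (2 in all): ONO trans; ONO cis (chiral).
One of these lacks any improper symmetry element and so occurs as an enantiomeric pair, giving 2 + 1 = 3 stereoisomers in total.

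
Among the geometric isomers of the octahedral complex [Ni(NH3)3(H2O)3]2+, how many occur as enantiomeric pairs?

0

Systematic placement gives 2 geometric isomers: NH3 mer; NH3 fac.
Each arrangement has an internal mirror plane or centre of symmetry, so none is chiral.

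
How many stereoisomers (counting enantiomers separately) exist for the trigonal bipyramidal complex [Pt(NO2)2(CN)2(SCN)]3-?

6

In a trigonal bipyramid the two axial positions differ from the three equatorial ones.
Exhaustive case analysis gives 5 geometric isomers.
One of these lacks any improper symmetry element and so occurs as an enantiomeric pair, giving 5 + 1 = 6 stereoisomers in total.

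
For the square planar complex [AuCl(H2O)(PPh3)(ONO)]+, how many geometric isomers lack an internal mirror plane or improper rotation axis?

0

The distinct arrangements are (3 in all): (Cl/ONO trans, H2O/PPh3 trans); (Cl/PPh3 trans, H2O/ONO trans); (Cl/H2O trans, ONO/PPh3 trans).
Each arrangement has an internal mirror plane or centre of symmetry, so none is chiral.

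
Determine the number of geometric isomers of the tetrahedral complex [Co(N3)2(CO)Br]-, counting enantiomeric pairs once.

1

In a tetrahedral complex all four positions are equivalent and every pair of ligands is adjacent — there is no cis/trans distinction.
Only one geometric arrangement is possible.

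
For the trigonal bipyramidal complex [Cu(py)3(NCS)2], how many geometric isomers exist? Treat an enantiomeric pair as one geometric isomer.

3

A trigonal bipyramid has two axial and three equatorial sites, which are chemically inequivalent.
There are 3 geometric isomers: NCS both axial; NCS one axial, one equatorial; NCS both equatorial.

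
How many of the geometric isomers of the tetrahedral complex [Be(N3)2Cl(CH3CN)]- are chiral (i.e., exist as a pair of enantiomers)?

0

Only one geometric arrangement is possible.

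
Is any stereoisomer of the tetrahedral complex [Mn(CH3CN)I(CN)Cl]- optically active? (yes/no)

In a tetrahedral complex all four positions are equivalent and every pair of ligands is adjacent — there is no cis/trans distinction.
Only one geometric arrangement is possible; it has no improper symmetry element, so it exists as a pair of enantiomers (2 stereoisomers).

yes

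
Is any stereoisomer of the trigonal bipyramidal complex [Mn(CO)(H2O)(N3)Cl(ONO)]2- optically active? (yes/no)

Placing the ligands in turn and identifying arrangements related by rotation or reflection leaves 10 distinct geometric isomers.
Of these, 10 lack any improper symmetry element and so occur as enantiomeric pairs, giving 10 + 10 = 20 stereoisomers in total.

yes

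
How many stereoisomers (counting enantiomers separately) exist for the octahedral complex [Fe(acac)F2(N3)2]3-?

4

An octahedron has six vertices in three trans pairs; every non-trans pair is cis.
Each acac is bidentate and must span two cis positions.
Working through the distinct placements yields 3 geometric isomers: F trans, N3 cis; F cis, N3 cis (chiral); F cis, N3 trans.
One of these lacks any improper symmetry element and so occurs as an enantiomeric pair, giving 3 + 1 = 4 stereoisomers in total.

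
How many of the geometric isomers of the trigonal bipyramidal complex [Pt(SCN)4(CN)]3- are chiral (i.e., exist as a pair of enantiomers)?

0

A trigonal bipyramid has two axial and three equatorial sites, which are chemically inequivalent.
Working through the distinct placements yields 2 geometric isomers: CN axial; CN equatorial.
Each arrangement has an internal mirror plane or centre of symmetry, so none is chiral.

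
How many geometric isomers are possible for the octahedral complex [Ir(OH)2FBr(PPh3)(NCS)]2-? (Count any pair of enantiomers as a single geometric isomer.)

9

The six octahedral sites form three mutually perpendicular trans pairs.
Placing the ligands in turn and identifying arrangements related by rotation or reflection leaves 9 distinct geometric isomers.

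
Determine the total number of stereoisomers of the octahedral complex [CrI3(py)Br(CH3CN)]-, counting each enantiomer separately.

An octahedron has six vertices in three trans pairs; every non-trans pair is cis.
Systematic placement gives 4 geometric isomers: I mer (3 arrangements); I fac (chiral).
One of these lacks any improper symmetry element and so occurs as an enantiomeric pair, giving 4 + 1 = 5 stereoisomers in total.

5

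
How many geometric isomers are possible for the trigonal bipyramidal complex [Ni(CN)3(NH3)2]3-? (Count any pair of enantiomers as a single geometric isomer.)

A trigonal bipyramid has two axial and three equatorial sites, which are chemically inequivalent.
The distinct arrangements are (3 in all): NH3 both equatorial; NH3 one axial, one equatorial; NH3 both axial.

3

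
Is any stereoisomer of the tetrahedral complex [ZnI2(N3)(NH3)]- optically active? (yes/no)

no

In a tetrahedral complex all four positions are equivalent and every pair of ligands is adjacent — there is no cis/trans distinction.
Only one geometric arrangement is possible.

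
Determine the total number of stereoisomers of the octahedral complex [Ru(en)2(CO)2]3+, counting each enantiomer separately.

3

An octahedron has six vertices in three trans pairs; every non-trans pair is cis.
Each en is bidentate and must span two cis positions.
Working through the distinct placements yields 2 geometric isomers: CO trans; CO cis (chiral).
One of these lacks any improper symmetry element and so occurs as an enantiomeric pair, giving 2 + 1 = 3 stereoisomers in total.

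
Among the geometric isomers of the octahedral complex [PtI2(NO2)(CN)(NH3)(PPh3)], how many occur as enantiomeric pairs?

6

Placing the ligands in turn and identifying arrangements related by rotation or reflection leaves 9 distinct geometric isomers.
Of these, 6 lack any improper symmetry element and so occur as enantiomeric pairs, giving 9 + 6 = 15 stereoisomers in total.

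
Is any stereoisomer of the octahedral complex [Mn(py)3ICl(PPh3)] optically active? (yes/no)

In an octahedral complex each vertex has one trans partner and four cis neighbours.
The distinct arrangements are (4 in all): py mer (3 arrangements); py fac (chiral).
One of these lacks any improper symmetry element and so occurs as an enantiomeric pair, giving 4 + 1 = 5 stereoisomers in total.

yes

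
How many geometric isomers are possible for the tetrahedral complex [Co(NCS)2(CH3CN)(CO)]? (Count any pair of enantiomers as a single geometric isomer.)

1

All four vertices of a tetrahedron are equivalent and mutually adjacent, so cis/trans isomerism cannot arise.
Only one geometric arrangement is possible.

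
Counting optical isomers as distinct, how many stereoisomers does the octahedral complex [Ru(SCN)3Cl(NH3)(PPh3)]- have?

The distinct arrangements are (4 in all): SCN mer (3 arrangements); SCN fac (chiral).
One of these lacks any improper symmetry element and so occurs as an enantiomeric pair, giving 4 + 1 = 5 stereoisomers in total.

5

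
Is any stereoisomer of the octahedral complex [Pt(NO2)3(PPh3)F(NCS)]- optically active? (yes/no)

yes

In an octahedral complex each vertex has one trans partner and four cis neighbours.
There are 4 geometric isomers: NO2 mer (3 arrangements); NO2 fac (chiral).
One of these lacks any improper symmetry element and so occurs as an enantiomeric pair, giving 4 + 1 = 5 stereoisomers in total.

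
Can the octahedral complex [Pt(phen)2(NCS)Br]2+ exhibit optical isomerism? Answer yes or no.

yes

The six octahedral sites form three mutually perpendicular trans pairs.
Each phen is bidentate and must span two cis positions.
There are 2 geometric isomers: NCS and Br mutually trans; NCS and Br mutually cis (chiral).
One of these lacks any improper symmetry element and so occurs as an enantiomeric pair, giving 2 + 1 = 3 stereoisomers in total.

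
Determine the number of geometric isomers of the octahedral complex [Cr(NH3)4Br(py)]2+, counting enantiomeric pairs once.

The six octahedral sites form three mutually perpendicular trans pairs.
Systematic placement gives 2 geometric isomers: Br and py mutually cis; Br and py mutually trans.

2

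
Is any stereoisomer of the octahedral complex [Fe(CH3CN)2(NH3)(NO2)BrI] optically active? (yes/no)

yes

An octahedron has six vertices in three trans pairs; every non-trans pair is cis.
Exhaustive case analysis gives 9 geometric isomers.
Of these, 6 lack any improper symmetry element and so occur as enantiomeric pairs, giving 9 + 6 = 15 stereoisomers in total.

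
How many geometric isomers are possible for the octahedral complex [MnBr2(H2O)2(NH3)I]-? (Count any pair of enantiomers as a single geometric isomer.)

The six octahedral sites form three mutually perpendicular trans pairs.
The distinct arrangements are (6 in all): Br trans, H2O trans; Br trans, H2O cis; Br cis, H2O cis (3 arrangements, 2 chiral); Br cis, H2O trans.

6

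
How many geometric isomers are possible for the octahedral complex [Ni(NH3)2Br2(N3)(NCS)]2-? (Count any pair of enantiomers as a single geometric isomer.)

The six octahedral sites form three mutually perpendicular trans pairs.
The distinct arrangements are (6 in all): NH3 trans, Br trans; NH3 cis, Br trans; NH3 trans, Br cis; NH3 cis, Br cis (3 arrangements, 2 chiral).

6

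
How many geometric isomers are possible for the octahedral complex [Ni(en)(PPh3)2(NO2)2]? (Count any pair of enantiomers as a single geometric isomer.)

3

The six octahedral sites form three mutually perpendicular trans pairs.
Each en is bidentate and must span two cis positions.
The distinct arrangements are (3 in all): PPh3 cis, NO2 trans; PPh3 cis, NO2 cis (chiral); PPh3 trans, NO2 cis.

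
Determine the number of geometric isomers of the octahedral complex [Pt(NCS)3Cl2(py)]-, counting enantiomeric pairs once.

3

In an octahedral complex each vertex has one trans partner and four cis neighbours.
Working through the distinct placements yields 3 geometric isomers: NCS mer, Cl trans; NCS fac, Cl cis; NCS mer, Cl cis.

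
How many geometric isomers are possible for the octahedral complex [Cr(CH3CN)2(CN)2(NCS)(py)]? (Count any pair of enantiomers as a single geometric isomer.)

Working through the distinct placements yields 6 geometric isomers: CH3CN trans, CN trans; CH3CN trans, CN cis; CH3CN cis, CN cis (3 arrangements, 2 chiral); CH3CN cis, CN trans.

6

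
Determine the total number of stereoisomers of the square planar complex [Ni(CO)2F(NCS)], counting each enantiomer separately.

2

The distinct arrangements are (2 in all): CO cis; CO trans.
Each arrangement has an internal mirror plane or centre of symmetry, so none is chiral.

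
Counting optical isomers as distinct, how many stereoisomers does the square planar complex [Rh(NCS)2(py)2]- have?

A square has two trans pairs of vertices; adjacent vertices are cis.
Systematic placement gives 2 geometric isomers: NCS cis; NCS trans.
Each arrangement has an internal mirror plane or centre of symmetry, so none is chiral.

2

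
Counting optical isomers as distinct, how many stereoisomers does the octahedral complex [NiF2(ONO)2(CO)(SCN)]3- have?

An octahedron has six vertices in three trans pairs; every non-trans pair is cis.
Systematic placement gives 6 geometric isomers: F cis, ONO cis (3 arrangements, 2 chiral); F cis, ONO trans; F trans, ONO cis; F trans, ONO trans.
Of these, 2 lack any improper symmetry element and so occur as enantiomeric pairs, giving 6 + 2 = 8 stereoisomers in total.

8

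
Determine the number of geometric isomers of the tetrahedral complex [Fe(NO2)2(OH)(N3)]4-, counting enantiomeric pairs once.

1

Only one geometric arrangement is possible.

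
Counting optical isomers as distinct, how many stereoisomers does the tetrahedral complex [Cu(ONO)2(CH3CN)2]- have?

1

Only one geometric arrangement is possible.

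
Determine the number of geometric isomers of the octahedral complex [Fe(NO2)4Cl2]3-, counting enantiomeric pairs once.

In an octahedral complex each vertex has one trans partner and four cis neighbours.
The distinct arrangements are (2 in all): Cl trans; Cl cis.

2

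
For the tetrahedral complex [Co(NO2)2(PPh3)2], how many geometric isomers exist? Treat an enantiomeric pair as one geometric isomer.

1

In a tetrahedral complex all four positions are equivalent and every pair of ligands is adjacent — there is no cis/trans distinction.
Only one geometric arrangement is possible.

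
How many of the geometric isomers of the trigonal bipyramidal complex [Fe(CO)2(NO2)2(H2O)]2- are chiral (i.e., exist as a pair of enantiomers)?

Placing the ligands in turn and identifying arrangements related by rotation or reflection leaves 5 distinct geometric isomers.
One of these lacks any improper symmetry element and so occurs as an enantiomeric pair, giving 5 + 1 = 6 stereoisomers in total.

1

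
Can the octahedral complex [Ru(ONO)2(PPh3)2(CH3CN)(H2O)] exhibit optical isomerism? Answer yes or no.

The six octahedral sites form three mutually perpendicular trans pairs.
The distinct arrangements are (6 in all): ONO trans, PPh3 trans; ONO cis, PPh3 cis (3 arrangements, 2 chiral); ONO cis, PPh3 trans; ONO trans, PPh3 cis.
Of these, 2 lack any improper symmetry element and so occur as enantiomeric pairs, giving 6 + 2 = 8 stereoisomers in total.

yes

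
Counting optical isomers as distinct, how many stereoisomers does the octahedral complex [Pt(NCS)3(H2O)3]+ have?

2

Systematic placement gives 2 geometric isomers: NCS mer; NCS fac.
Each arrangement has an internal mirror plane or centre of symmetry, so none is chiral.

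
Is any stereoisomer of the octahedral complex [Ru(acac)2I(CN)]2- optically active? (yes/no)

An octahedron has six vertices in three trans pairs; every non-trans pair is cis.
Each acac is bidentate and must span two cis positions.
Working through the distinct placements yields 2 geometric isomers: I and CN mutually trans; I and CN mutually cis (chiral).
One of these lacks any improper symmetry element and so occurs as an enantiomeric pair, giving 2 + 1 = 3 stereoisomers in total.

yes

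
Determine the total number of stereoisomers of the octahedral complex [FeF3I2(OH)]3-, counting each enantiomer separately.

In an octahedral complex each vertex has one trans partner and four cis neighbours.
Working through the distinct placements yields 3 geometric isomers: F mer, I cis; F mer, I trans; F fac, I cis.
Each arrangement has an internal mirror plane or centre of symmetry, so none is chiral.

3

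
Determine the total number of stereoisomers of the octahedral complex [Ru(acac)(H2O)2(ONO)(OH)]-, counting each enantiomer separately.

The six octahedral sites form three mutually perpendicular trans pairs.
Each acac is bidentate and must span two cis positions.
Working through the distinct placements yields 4 geometric isomers: H2O trans; H2O cis (3 arrangements, 2 chiral).
Of these, 2 lack any improper symmetry element and so occur as enantiomeric pairs, giving 4 + 2 = 6 stereoisomers in total.

6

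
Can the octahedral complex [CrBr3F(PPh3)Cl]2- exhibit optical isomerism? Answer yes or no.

yes

In an octahedral complex each vertex has one trans partner and four cis neighbours.
The distinct arrangements are (4 in all): Br mer (3 arrangements); Br fac (chiral).
One of these lacks any improper symmetry element and so occurs as an enantiomeric pair, giving 4 + 1 = 5 stereoisomers in total.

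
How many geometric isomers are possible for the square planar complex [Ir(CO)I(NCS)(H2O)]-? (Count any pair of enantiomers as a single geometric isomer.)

3

Systematic placement gives 3 geometric isomers: (CO/I trans, H2O/NCS trans); (CO/NCS trans, H2O/I trans); (CO/H2O trans, I/NCS trans).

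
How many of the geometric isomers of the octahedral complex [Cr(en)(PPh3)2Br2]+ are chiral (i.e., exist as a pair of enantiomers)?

In an octahedral complex each vertex has one trans partner and four cis neighbours.
Each en is bidentate and must span two cis positions.
The distinct arrangements are (3 in all): PPh3 cis, Br trans; PPh3 cis, Br cis (chiral); PPh3 trans, Br cis.
One of these lacks any improper symmetry element and so occurs as an enantiomeric pair, giving 3 + 1 = 4 stereoisomers in total.

1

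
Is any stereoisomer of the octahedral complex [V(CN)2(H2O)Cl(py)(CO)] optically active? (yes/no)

The six octahedral sites form three mutually perpendicular trans pairs.
Placing the ligands in turn and identifying arrangements related by rotation or reflection leaves 9 distinct geometric isomers.
Of these, 6 lack any improper symmetry element and so occur as enantiomeric pairs, giving 9 + 6 = 15 stereoisomers in total.

yes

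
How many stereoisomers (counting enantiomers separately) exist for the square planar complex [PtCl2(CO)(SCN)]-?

2

In a square planar complex each vertex has one trans partner and two cis neighbours.
The distinct arrangements are (2 in all): Cl cis; Cl trans.
Each arrangement has an internal mirror plane or centre of symmetry, so none is chiral.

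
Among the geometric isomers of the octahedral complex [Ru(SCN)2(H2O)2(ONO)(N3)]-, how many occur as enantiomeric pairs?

An octahedron has six vertices in three trans pairs; every non-trans pair is cis.
Working through the distinct placements yields 6 geometric isomers: SCN trans, H2O trans; SCN cis, H2O trans; SCN trans, H2O cis; SCN cis, H2O cis (3 arrangements, 2 chiral).
Of these, 2 lack any improper symmetry element and so occur as enantiomeric pairs, giving 6 + 2 = 8 stereoisomers in total.

2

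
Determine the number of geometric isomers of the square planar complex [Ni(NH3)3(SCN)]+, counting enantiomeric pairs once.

A square has two trans pairs of vertices; adjacent vertices are cis.
Only one geometric arrangement is possible.

1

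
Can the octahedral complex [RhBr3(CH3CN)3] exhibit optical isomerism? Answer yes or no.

The six octahedral sites form three mutually perpendicular trans pairs.
The distinct arrangements are (2 in all): Br mer; Br fac.
Each arrangement has an internal mirror plane or centre of symmetry, so none is chiral.

no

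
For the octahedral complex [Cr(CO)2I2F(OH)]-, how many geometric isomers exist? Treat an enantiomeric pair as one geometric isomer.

6

There are 6 geometric isomers: CO trans, I cis; CO trans, I trans; CO cis, I cis (3 arrangements, 2 chiral); CO cis, I trans.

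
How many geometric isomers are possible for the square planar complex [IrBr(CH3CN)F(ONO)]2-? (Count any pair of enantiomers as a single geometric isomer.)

3

In a square planar complex each vertex has one trans partner and two cis neighbours.
The distinct arrangements are (3 in all): (Br/F trans, CH3CN/ONO trans); (Br/ONO trans, CH3CN/F trans); (Br/CH3CN trans, F/ONO trans).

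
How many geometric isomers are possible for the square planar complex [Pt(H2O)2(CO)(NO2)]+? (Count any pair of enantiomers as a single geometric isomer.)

In a square planar complex each vertex has one trans partner and two cis neighbours.
Systematic placement gives 2 geometric isomers: H2O cis; H2O trans.

2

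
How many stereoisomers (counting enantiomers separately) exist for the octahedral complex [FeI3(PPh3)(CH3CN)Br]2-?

An octahedron has six vertices in three trans pairs; every non-trans pair is cis.
There are 4 geometric isomers: I mer (3 arrangements); I fac (chiral).
One of these lacks any improper symmetry element and so occurs as an enantiomeric pair, giving 4 + 1 = 5 stereoisomers in total.

5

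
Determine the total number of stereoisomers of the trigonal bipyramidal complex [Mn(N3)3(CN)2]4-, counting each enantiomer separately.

3

The distinct arrangements are (3 in all): CN both axial; CN one axial, one equatorial; CN both equatorial.
Each arrangement has an internal mirror plane or centre of symmetry, so none is chiral.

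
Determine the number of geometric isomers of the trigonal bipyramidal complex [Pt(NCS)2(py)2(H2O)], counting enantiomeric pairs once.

A trigonal bipyramid has two axial and three equatorial sites, which are chemically inequivalent.
Systematic enumeration (placing each ligand type in turn and discarding arrangements equivalent by rotation or reflection) gives 5 geometric isomers.

5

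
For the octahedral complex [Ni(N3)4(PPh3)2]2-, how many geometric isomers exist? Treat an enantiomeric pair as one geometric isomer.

2

Working through the distinct placements yields 2 geometric isomers: PPh3 trans; PPh3 cis.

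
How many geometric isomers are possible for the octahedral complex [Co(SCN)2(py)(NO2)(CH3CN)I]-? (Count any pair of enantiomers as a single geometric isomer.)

9

Exhaustive case analysis gives 9 geometric isomers.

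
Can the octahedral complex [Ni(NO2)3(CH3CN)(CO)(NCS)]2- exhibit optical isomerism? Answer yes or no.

yes

The six octahedral sites form three mutually perpendicular trans pairs.
Working through the distinct placements yields 4 geometric isomers: NO2 mer (3 arrangements); NO2 fac (chiral).
One of these lacks any improper symmetry element and so occurs as an enantiomeric pair, giving 4 + 1 = 5 stereoisomers in total.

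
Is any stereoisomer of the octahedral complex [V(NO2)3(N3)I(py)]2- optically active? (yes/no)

yes

An octahedron has six vertices in three trans pairs; every non-trans pair is cis.
Systematic placement gives 4 geometric isomers: NO2 mer (3 arrangements); NO2 fac (chiral).
One of these lacks any improper symmetry element and so occurs as an enantiomeric pair, giving 4 + 1 = 5 stereoisomers in total.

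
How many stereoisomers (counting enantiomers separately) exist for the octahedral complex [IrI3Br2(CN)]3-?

Working through the distinct placements yields 3 geometric isomers: I mer, Br trans; I mer, Br cis; I fac, Br cis.
Each arrangement has an internal mirror plane or centre of symmetry, so none is chiral.

3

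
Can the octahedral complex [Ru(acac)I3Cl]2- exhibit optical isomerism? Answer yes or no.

The six octahedral sites form three mutually perpendicular trans pairs.
Each acac is bidentate and must span two cis positions.
There are 2 geometric isomers: I fac; I mer.
Each arrangement has an internal mirror plane or centre of symmetry, so none is chiral.

no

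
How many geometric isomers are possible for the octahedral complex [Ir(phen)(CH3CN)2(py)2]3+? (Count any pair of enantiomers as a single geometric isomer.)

Each phen is bidentate and must span two cis positions.
Working through the distinct placements yields 3 geometric isomers: CH3CN trans, py cis; CH3CN cis, py trans; CH3CN cis, py cis (chiral).

3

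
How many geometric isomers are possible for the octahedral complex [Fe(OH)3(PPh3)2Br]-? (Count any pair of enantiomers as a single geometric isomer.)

The six octahedral sites form three mutually perpendicular trans pairs.
Systematic placement gives 3 geometric isomers: OH mer, PPh3 trans; OH fac, PPh3 cis; OH mer, PPh3 cis.

3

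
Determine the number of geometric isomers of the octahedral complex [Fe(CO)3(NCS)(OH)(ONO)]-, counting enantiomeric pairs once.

4

The six octahedral sites form three mutually perpendicular trans pairs.
There are 4 geometric isomers: CO mer (3 arrangements); CO fac (chiral).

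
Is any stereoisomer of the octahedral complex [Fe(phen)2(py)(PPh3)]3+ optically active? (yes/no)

An octahedron has six vertices in three trans pairs; every non-trans pair is cis.
Each phen is bidentate and must span two cis positions.
Systematic placement gives 2 geometric isomers: py and PPh3 mutually cis (chiral); py and PPh3 mutually trans.
One of these lacks any improper symmetry element and so occurs as an enantiomeric pair, giving 2 + 1 = 3 stereoisomers in total.

yes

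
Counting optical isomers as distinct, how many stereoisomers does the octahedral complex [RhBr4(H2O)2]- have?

2

The six octahedral sites form three mutually perpendicular trans pairs.
Systematic placement gives 2 geometric isomers: H2O trans; H2O cis.
Each arrangement has an internal mirror plane or centre of symmetry, so none is chiral.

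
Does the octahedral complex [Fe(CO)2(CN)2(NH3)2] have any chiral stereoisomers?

yes

An octahedron has six vertices in three trans pairs; every non-trans pair is cis.
The distinct arrangements are (5 in all): CO trans, CN trans, NH3 trans; CO cis, CN trans, NH3 cis; CO cis, CN cis, NH3 trans; CO cis, CN cis, NH3 cis (chiral); CO trans, CN cis, NH3 cis.
One of these lacks any improper symmetry element and so occurs as an enantiomeric pair, giving 5 + 1 = 6 stereoisomers in total.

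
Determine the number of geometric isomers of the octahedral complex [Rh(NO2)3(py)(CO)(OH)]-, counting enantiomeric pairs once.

4

The distinct arrangements are (4 in all): NO2 mer (3 arrangements); NO2 fac (chiral).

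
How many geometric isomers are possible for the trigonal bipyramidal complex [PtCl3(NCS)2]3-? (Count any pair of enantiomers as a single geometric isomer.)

3

A trigonal bipyramid has two axial and three equatorial sites, which are chemically inequivalent.
Working through the distinct placements yields 3 geometric isomers: NCS both equatorial; NCS one axial, one equatorial; NCS both axial.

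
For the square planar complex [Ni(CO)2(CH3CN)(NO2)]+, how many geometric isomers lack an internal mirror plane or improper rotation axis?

0

Systematic placement gives 2 geometric isomers: CO cis; CO trans.
Each arrangement has an internal mirror plane or centre of symmetry, so none is chiral.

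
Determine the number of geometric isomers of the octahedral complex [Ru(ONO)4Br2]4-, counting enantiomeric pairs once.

Working through the distinct placements yields 2 geometric isomers: Br trans; Br cis.

2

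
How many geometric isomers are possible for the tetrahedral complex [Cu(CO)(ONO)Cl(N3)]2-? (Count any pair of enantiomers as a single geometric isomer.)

All four vertices of a tetrahedron are equivalent and mutually adjacent, so cis/trans isomerism cannot arise.
Only one geometric arrangement is possible; it has no improper symmetry element, so it exists as a pair of enantiomers (2 stereoisomers).

1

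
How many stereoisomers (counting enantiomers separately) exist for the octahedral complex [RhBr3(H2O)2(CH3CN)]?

An octahedron has six vertices in three trans pairs; every non-trans pair is cis.
Systematic placement gives 3 geometric isomers: Br mer, H2O trans; Br mer, H2O cis; Br fac, H2O cis.
Each arrangement has an internal mirror plane or centre of symmetry, so none is chiral.

3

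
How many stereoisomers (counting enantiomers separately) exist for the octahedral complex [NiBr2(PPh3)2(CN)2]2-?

6

An octahedron has six vertices in three trans pairs; every non-trans pair is cis.
The distinct arrangements are (5 in all): Br trans, PPh3 trans, CN trans; Br trans, PPh3 cis, CN cis; Br cis, PPh3 trans, CN cis; Br cis, PPh3 cis, CN cis (chiral); Br cis, PPh3 cis, CN trans.
One of these lacks any improper symmetry element and so occurs as an enantiomeric pair, giving 5 + 1 = 6 stereoisomers in total.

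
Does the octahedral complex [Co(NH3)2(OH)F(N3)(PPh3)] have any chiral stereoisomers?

yes

In an octahedral complex each vertex has one trans partner and four cis neighbours.
Placing the ligands in turn and identifying arrangements related by rotation or reflection leaves 9 distinct geometric isomers.
Of these, 6 lack any improper symmetry element and so occur as enantiomeric pairs, giving 9 + 6 = 15 stereoisomers in total.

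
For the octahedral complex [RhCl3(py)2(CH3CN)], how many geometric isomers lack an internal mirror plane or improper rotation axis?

In an octahedral complex each vertex has one trans partner and four cis neighbours.
The distinct arrangements are (3 in all): Cl mer, py trans; Cl fac, py cis; Cl mer, py cis.
Each arrangement has an internal mirror plane or centre of symmetry, so none is chiral.

0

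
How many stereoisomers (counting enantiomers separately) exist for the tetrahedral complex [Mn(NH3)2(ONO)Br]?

All four vertices of a tetrahedron are equivalent and mutually adjacent, so cis/trans isomerism cannot arise.
Only one geometric arrangement is possible.

1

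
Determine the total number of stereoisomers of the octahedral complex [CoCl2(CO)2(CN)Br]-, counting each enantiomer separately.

An octahedron has six vertices in three trans pairs; every non-trans pair is cis.
Working through the distinct placements yields 6 geometric isomers: Cl trans, CO trans; Cl cis, CO cis (3 arrangements, 2 chiral); Cl trans, CO cis; Cl cis, CO trans.
Of these, 2 lack any improper symmetry element and so occur as enantiomeric pairs, giving 6 + 2 = 8 stereoisomers in total.

8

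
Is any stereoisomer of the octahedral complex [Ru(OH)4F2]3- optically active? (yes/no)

no

The six octahedral sites form three mutually perpendicular trans pairs.
Systematic placement gives 2 geometric isomers: F trans; F cis.
Each arrangement has an internal mirror plane or centre of symmetry, so none is chiral.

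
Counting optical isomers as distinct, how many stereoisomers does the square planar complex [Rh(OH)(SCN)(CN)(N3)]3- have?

A square has two trans pairs of vertices; adjacent vertices are cis.
There are 3 geometric isomers: (CN/OH trans, N3/SCN trans); (CN/SCN trans, N3/OH trans); (CN/N3 trans, OH/SCN trans).
Each arrangement has an internal mirror plane or centre of symmetry, so none is chiral.

3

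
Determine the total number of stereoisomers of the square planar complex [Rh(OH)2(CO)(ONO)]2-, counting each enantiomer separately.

2

In a square planar complex each vertex has one trans partner and two cis neighbours.
The distinct arrangements are (2 in all): OH cis; OH trans.
Each arrangement has an internal mirror plane or centre of symmetry, so none is chiral.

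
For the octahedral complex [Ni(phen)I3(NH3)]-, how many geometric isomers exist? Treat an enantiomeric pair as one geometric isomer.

2

An octahedron has six vertices in three trans pairs; every non-trans pair is cis.
Each phen is bidentate and must span two cis positions.
There are 2 geometric isomers: I mer; I fac.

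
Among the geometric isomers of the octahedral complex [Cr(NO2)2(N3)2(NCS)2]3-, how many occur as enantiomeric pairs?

An octahedron has six vertices in three trans pairs; every non-trans pair is cis.
Systematic placement gives 5 geometric isomers: NO2 trans, N3 trans, NCS trans; NO2 cis, N3 trans, NCS cis; NO2 trans, N3 cis, NCS cis; NO2 cis, N3 cis, NCS cis (chiral); NO2 cis, N3 cis, NCS trans.
One of these lacks any improper symmetry element and so occurs as an enantiomeric pair, giving 5 + 1 = 6 stereoisomers in total.

1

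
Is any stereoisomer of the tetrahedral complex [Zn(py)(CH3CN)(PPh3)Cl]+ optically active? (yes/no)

In a tetrahedral complex all four positions are equivalent and every pair of ligands is adjacent — there is no cis/trans distinction.
Only one geometric arrangement is possible; it has no improper symmetry element, so it exists as a pair of enantiomers (2 stereoisomers).

yes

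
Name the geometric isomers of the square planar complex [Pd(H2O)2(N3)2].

A square has two trans pairs of vertices; adjacent vertices are cis.
The distinct arrangements are (2 in all): H2O cis; H2O trans.

cis and trans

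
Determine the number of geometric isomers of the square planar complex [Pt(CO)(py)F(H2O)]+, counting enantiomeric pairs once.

3

Systematic placement gives 3 geometric isomers: (CO/H2O trans, F/py trans); (CO/py trans, F/H2O trans); (CO/F trans, H2O/py trans).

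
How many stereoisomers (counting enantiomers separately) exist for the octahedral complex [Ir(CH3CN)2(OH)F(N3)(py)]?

An octahedron has six vertices in three trans pairs; every non-trans pair is cis.
Systematic enumeration (placing each ligand type in turn and discarding arrangements equivalent by rotation or reflection) gives 9 geometric isomers.
Of these, 6 lack any improper symmetry element and so occur as enantiomeric pairs, giving 9 + 6 = 15 stereoisomers in total.

15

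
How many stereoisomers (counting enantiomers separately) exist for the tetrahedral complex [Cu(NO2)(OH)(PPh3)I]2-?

2

All four vertices of a tetrahedron are equivalent and mutually adjacent, so cis/trans isomerism cannot arise.
Only one geometric arrangement is possible; it has no improper symmetry element, so it exists as a pair of enantiomers (2 stereoisomers).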